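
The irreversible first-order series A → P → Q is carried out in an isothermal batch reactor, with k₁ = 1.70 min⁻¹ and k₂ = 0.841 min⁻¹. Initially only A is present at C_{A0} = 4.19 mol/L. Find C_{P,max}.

For a first-order series the maximum intermediate yield is C_{P,max}/C_{A0} = (k₁/k₂)^[k₂/(k₂−k₁)].
= (1.70/0.841)^(0.841/(0.841−1.70)) = (2.021)^(-0.9790) = 0.5021.
C_{P,max} = 0.5021×4.19 = 2.10 mol/L.

2.10 mol/L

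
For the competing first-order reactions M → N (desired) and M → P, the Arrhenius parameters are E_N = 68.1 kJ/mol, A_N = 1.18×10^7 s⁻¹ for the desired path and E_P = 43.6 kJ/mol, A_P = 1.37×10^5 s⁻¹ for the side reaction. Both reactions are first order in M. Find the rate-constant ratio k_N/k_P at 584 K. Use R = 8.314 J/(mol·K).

0.554

k_N/k_P = (A_N/A_P)·exp[−(E_N−E_P)/(RT)] = (A_N/A_P)·exp[(E_P−E_N)/(RT)].
(E_P−E_N)/(RT) = (43.6−68.1)×10³/(8.314×584) = -24500/4855 = -5.046.
k_N/k_P = (1.18×10^7/1.37×10^5)·exp(-5.046) = 86.13 × 0.006435 = 0.554.
Since E_N > E_P, raising the temperature improves selectivity toward N.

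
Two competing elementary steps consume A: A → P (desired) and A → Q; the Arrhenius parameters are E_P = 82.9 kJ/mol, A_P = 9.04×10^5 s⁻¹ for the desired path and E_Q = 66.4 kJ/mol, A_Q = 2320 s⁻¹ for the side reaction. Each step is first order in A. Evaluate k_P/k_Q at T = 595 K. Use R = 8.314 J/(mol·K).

13.9

Since both paths have the same order in A, the concentration cancels and S_{P/Q} = k_P/k_Q = (A_P/A_Q)·exp[(E_Q−E_P)/(RT)].
(E_Q−E_P)/(RT) = (66.4−82.9)×10³/(8.314×595) = -16500/4947 = -3.335.
k_P/k_Q = (9.04×10^5/2320)·exp(-3.335) = 389.7 × 0.03560 = 13.9.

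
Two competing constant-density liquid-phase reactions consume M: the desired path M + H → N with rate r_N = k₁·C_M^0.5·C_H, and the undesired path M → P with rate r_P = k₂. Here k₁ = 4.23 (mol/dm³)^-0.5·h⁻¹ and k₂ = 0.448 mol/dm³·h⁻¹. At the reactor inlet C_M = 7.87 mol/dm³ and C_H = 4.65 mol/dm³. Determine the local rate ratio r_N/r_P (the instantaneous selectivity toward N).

123

S_{N/P} = r_N/r_P = (k₁·C_M^0.5·C_H)/(k₂) = (k₁/k₂)·C_M^0.5·C_H.
= (4.23×7.870^0.5×4.650) / (0.448) = 55.18/0.4480 = 123.
Since the desired path is higher order in M, keeping C_M high (PFR or concentrated feed) favours N.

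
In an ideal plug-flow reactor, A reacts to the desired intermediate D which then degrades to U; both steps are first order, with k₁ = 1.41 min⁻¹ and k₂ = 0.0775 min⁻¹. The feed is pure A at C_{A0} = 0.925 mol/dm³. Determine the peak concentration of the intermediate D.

For a first-order series the maximum intermediate yield is C_{D,max}/C_{A0} = (k₁/k₂)^[k₂/(k₂−k₁)].
= (1.41/0.0775)^(0.0775/(0.0775−1.41)) = (18.19)^(-0.05816) = 0.8447.
C_{D,max} = 0.8447×0.925 = 0.781 mol/dm³.

0.781 mol/dm³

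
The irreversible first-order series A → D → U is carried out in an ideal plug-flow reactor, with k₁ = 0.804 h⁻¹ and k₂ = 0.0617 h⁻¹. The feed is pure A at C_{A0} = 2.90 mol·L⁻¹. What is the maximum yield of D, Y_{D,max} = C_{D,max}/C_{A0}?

At the optimum, C_{D,max}/C_{A0} = (k₁/k₂)^[k₂/(k₂−k₁)].
= (0.804/0.0617)^(0.0617/(0.0617−0.804)) = (13.03)^(-0.08312) = 0.8078.

0.808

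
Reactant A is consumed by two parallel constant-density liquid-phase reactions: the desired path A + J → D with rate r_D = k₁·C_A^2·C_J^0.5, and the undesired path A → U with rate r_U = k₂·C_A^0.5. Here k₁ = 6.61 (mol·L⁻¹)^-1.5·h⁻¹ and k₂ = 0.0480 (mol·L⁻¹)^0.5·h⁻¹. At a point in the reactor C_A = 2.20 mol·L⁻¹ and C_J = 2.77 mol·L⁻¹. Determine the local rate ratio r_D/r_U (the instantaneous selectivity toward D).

S_{D/U} = r_D/r_U = (k₁·C_A^2·C_J^0.5)/(k₂·C_A^0.5) = (k₁/k₂)·C_A^1.5·C_J^0.5.
= (6.61×2.200^2×2.770^0.5) / (0.0480×2.200^0.5) = 53.25/0.07120 = 748.

748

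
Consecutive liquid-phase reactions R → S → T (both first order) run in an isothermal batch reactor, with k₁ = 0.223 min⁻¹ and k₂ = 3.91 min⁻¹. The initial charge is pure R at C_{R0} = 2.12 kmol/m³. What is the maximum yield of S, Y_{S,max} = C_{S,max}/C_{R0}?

0.0480

Evaluating C_S at t_opt = ln(k₂/k₁)/(k₂−k₁) gives C_{S,max}/C_{R0} = (k₁/k₂)^[k₂/(k₂−k₁)].
= (0.223/3.91)^(3.91/(3.91−0.223)) = (0.05703)^(1.060) = 0.04796.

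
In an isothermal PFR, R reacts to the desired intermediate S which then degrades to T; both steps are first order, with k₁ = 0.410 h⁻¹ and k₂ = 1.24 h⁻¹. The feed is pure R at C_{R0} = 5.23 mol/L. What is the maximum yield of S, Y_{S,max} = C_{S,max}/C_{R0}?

Evaluating C_S at τ_opt = ln(k₂/k₁)/(k₂−k₁) gives C_{S,max}/C_{R0} = (k₁/k₂)^[k₂/(k₂−k₁)].
= (0.410/1.24)^(1.24/(1.24−0.410)) = (0.3306)^(1.494) = 0.1914.

0.191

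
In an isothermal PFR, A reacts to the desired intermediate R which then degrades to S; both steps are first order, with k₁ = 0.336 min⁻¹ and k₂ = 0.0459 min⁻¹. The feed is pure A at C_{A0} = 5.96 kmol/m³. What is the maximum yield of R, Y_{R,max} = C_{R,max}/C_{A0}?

Evaluating C_R at τ_opt = ln(k₂/k₁)/(k₂−k₁) gives C_{R,max}/C_{A0} = (k₁/k₂)^[k₂/(k₂−k₁)].
= (0.336/0.0459)^(0.0459/(0.0459−0.336)) = (7.320)^(-0.1582) = 0.7298.

0.730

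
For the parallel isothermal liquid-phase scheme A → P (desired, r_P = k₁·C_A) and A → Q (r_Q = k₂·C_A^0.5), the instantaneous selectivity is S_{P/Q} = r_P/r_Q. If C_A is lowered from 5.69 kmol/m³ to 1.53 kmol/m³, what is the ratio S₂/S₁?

S_{P/Q} = (k₁/k₂)·C_A^0.5, so S₂/S₁ = (C_{A,2}/C_{A,1})^0.5.
= (1.53/5.69)^0.5 = (0.2689)^0.5 = 0.519.

0.519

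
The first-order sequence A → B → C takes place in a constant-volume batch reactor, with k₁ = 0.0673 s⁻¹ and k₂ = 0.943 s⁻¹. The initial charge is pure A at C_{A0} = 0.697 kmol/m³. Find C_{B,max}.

For a first-order series the maximum intermediate yield is C_{B,max}/C_{A0} = (k₁/k₂)^[k₂/(k₂−k₁)].
= (0.0673/0.943)^(0.943/(0.943−0.0673)) = (0.07137)^(1.077) = 0.05826.
C_{B,max} = 0.05826×0.697 = 0.0406 kmol/m³.

0.0406 kmol/m³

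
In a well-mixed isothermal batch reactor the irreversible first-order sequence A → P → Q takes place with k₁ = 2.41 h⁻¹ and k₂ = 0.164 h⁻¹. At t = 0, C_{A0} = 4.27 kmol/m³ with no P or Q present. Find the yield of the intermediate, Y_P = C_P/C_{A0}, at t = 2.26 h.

0.736

The intermediate concentration in a first-order A→B→C sequence is C_P = k₁C_{A0}(e^(−k₁t) − e^(−k₂t))/(k₂−k₁).
e^(−k₁t) = e^(−2.41×2.26) = e^(−5.447) = 0.004311; e^(−k₂t) = e^(−0.3706) = 0.6903.
C_P = 2.41×4.27/(0.164−2.41) × (0.004311−0.6903) = (-4.582)×(-0.6860) = 3.143 kmol/m³.
Y_P = C_P/C_{A0} = 3.143/4.27 = 0.736.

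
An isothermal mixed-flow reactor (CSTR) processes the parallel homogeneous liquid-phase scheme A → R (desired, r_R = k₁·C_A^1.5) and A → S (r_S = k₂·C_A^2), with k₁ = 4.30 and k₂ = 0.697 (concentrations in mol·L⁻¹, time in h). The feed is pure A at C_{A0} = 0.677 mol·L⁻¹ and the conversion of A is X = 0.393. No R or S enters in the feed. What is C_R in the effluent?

0.241 mol·L⁻¹

Exit C_A = C_{A0}(1−X) = 0.677×0.607 = 0.4109 mol·L⁻¹.
In a CSTR the entire volume is at exit conditions, so r_R = 4.30×0.4109^1.5 = 1.133 and r_S = 0.697×0.4109^2 = 0.1177.
Fraction of consumed A going to R: r_R/(r_R+r_S) = 0.9059.
C_R = 0.9059·C_{A0}·X = 0.9059×0.677×0.393 = 0.241 mol·L⁻¹.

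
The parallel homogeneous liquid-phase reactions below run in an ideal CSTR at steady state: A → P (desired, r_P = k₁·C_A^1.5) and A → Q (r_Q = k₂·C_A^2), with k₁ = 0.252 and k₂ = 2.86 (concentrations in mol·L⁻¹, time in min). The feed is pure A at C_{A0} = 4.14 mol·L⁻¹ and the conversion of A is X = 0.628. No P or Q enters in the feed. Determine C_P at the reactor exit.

0.172 mol·L⁻¹

Exit C_A = C_{A0}(1−X) = 4.14×0.372 = 1.540 mol·L⁻¹.
A CSTR operates uniformly at the exit composition, giving r_P = 0.4816 and r_Q = 6.783 (each k·C_A^n at C_A = 1.540).
Fraction of consumed A going to P: r_P/(r_P+r_Q) = 0.06629.
C_P = 0.06629·C_{A0}·X = 0.06629×4.14×0.628 = 0.172 mol·L⁻¹.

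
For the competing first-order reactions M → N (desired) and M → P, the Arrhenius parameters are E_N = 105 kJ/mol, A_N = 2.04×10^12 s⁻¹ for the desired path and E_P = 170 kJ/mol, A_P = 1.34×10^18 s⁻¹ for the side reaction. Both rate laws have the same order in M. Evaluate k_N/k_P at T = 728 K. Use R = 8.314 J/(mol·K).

k_N/k_P = (A_N/A_P)·exp[−(E_N−E_P)/(RT)] = (A_N/A_P)·exp[(E_P−E_N)/(RT)].
(E_P−E_N)/(RT) = (170−105)×10³/(8.314×728) = 65000/6053 = 10.74.
k_N/k_P = (2.04×10^12/1.34×10^18)·exp(10.74) = 1.522×10^-6 × 46129 = 0.0702.

0.0702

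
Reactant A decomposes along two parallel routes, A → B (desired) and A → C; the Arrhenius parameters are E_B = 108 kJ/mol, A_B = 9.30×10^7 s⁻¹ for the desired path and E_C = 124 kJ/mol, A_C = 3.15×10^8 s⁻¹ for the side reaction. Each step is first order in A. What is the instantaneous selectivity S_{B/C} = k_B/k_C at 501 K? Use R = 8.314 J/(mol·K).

With equal orders, S_{B/C} = k_B/k_C = (A_B/A_C)·exp[(E_C−E_B)/(RT)].
(E_C−E_B)/(RT) = (124−108)×10³/(8.314×501) = 16000/4165 = 3.841.
k_B/k_C = (9.30×10^7/3.15×10^8)·exp(3.841) = 0.2952 × 46.58 = 13.8.
Since E_B < E_C, lowering the temperature improves selectivity toward B.

13.8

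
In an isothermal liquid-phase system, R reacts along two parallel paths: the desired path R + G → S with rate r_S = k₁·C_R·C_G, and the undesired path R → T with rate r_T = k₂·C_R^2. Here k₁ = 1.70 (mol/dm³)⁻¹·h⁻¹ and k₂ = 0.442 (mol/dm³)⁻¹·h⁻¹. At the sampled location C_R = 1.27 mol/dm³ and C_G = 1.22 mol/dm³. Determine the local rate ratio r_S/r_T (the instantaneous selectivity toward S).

3.69

S_{S/T} = r_S/r_T = (k₁·C_R·C_G)/(k₂·C_R^2) = (k₁/k₂)·C_R⁻¹·C_G.
= (1.70×1.270×1.220) / (0.442×1.270^2) = 2.634/0.7129 = 3.69.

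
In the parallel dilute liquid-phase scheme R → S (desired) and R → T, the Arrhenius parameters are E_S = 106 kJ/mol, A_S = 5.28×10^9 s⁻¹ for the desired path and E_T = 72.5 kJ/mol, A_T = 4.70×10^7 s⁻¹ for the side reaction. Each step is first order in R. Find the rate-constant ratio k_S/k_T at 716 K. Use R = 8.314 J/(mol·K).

With equal orders, S_{S/T} = k_S/k_T = (A_S/A_T)·exp[(E_T−E_S)/(RT)].
(E_T−E_S)/(RT) = (72.5−106)×10³/(8.314×716) = -33500/5953 = -5.628.
k_S/k_T = (5.28×10^9/4.70×10^7)·exp(-5.628) = 112.3 × 0.003597 = 0.404.

0.404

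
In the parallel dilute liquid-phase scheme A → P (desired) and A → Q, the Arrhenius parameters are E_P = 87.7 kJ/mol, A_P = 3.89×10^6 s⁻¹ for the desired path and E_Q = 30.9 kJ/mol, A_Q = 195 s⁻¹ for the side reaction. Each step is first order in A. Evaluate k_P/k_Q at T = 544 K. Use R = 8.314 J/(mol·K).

Since both paths have the same order in A, the concentration cancels and S_{P/Q} = k_P/k_Q = (A_P/A_Q)·exp[(E_Q−E_P)/(RT)].
(E_Q−E_P)/(RT) = (30.9−87.7)×10³/(8.314×544) = -56800/4523 = -12.56.
k_P/k_Q = (3.89×10^6/195)·exp(-12.56) = 19949 × 3.515×10^-6 = 0.0701.

0.0701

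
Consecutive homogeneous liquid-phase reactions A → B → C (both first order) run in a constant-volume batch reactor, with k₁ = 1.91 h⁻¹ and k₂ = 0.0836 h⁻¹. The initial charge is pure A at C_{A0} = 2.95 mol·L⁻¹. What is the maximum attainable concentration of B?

2.56 mol·L⁻¹

At the optimum, C_{B,max}/C_{A0} = (k₁/k₂)^[k₂/(k₂−k₁)].
= (1.91/0.0836)^(0.0836/(0.0836−1.91)) = (22.85)^(-0.04577) = 0.8666.
C_{B,max} = 0.8666×2.95 = 2.56 mol·L⁻¹.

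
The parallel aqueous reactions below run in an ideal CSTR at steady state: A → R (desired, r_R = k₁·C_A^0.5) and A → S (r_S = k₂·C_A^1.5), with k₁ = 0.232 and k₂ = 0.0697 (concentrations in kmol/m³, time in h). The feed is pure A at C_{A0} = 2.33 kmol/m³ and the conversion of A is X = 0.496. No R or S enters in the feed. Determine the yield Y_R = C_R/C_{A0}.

Exit C_A = C_{A0}(1−X) = 2.33×0.504 = 1.174 kmol/m³.
A CSTR operates uniformly at the exit composition, giving r_R = 0.2514 and r_S = 0.08870 (each k·C_A^n at C_A = 1.174).
Fraction of consumed A going to R: r_R/(r_R+r_S) = 0.7392.
C_R = 0.7392·C_{A0}·X = 0.7392×2.33×0.496 = 0.854 kmol/m³; Y_R = C_R/C_{A0} = 0.367.

0.367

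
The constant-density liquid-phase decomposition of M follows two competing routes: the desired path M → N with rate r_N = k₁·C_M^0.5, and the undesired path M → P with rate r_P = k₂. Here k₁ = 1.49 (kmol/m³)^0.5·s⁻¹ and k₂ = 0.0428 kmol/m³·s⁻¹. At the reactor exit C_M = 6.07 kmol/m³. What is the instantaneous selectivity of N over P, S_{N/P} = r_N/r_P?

85.8

S_{N/P} = r_N/r_P = (k₁·C_M^0.5)/(k₂) = (k₁/k₂)·C_M^0.5.
= (1.49×6.070^0.5) / (0.0428) = 3.671/0.04280 = 85.8.
Since the desired path is higher order in M, keeping C_M high (PFR or concentrated feed) favours N.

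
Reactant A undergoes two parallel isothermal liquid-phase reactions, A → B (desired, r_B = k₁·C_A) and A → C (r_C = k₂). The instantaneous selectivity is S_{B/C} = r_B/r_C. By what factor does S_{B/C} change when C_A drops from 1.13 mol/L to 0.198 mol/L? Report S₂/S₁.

S_{B/C} = (k₁/k₂)·C_A, so S₂/S₁ = (C_{A,2}/C_{A,1}).
= 0.198/1.13 = 0.175.

0.175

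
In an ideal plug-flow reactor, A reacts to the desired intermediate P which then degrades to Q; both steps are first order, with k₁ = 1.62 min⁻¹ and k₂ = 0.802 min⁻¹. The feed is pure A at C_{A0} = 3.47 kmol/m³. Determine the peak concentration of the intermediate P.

1.74 kmol/m³

Evaluating C_P at τ_opt = ln(k₂/k₁)/(k₂−k₁) gives C_{P,max}/C_{A0} = (k₁/k₂)^[k₂/(k₂−k₁)].
= (1.62/0.802)^(0.802/(0.802−1.62)) = (2.020)^(-0.9804) = 0.5019.
C_{P,max} = 0.5019×3.47 = 1.74 kmol/m³.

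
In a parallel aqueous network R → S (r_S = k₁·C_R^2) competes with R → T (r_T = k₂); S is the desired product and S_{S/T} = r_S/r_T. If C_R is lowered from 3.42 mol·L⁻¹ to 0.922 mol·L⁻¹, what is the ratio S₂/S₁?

S_{S/T} = (k₁/k₂)·C_R^2, so S₂/S₁ = (C_{R,2}/C_{R,1})^2.
= (0.922/3.42)^2 = (0.2696)^2 = 0.0727.

0.0727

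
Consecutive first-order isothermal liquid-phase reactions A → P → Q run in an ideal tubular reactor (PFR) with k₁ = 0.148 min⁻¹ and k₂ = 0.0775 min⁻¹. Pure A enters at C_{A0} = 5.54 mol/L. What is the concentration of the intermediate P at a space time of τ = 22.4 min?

For first-order series with pure A initially, C_P(τ) = k₁C_{A0}/(k₂−k₁)·(e^(−k₁τ) − e^(−k₂τ)).
e^(−k₁τ) = e^(−0.148×22.4) = e^(−3.315) = 0.03633; e^(−k₂τ) = e^(−1.736) = 0.1762.
C_P = 0.148×5.54/(0.0775−0.148) × (0.03633−0.1762) = (-11.63)×(-0.1399) = 1.627 mol/L.

1.63 mol/L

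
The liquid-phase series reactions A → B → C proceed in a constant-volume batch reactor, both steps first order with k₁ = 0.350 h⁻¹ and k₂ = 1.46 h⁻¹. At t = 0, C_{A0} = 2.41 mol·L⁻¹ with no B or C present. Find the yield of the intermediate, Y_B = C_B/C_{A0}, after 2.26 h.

0.131

Solving the coupled first-order balances gives C_B(t) = [k₁/(k₂−k₁)]·C_{A0}·(e^(−k₁t) − e^(−k₂t)).
e^(−k₁t) = e^(−0.350×2.26) = e^(−0.7910) = 0.4534; e^(−k₂t) = e^(−3.300) = 0.03690.
C_B = 0.350×2.41/(1.46−0.350) × (0.4534−0.03690) = 0.7599×0.4165 = 0.3165 mol·L⁻¹.
Y_B = C_B/C_{A0} = 0.3165/2.41 = 0.131.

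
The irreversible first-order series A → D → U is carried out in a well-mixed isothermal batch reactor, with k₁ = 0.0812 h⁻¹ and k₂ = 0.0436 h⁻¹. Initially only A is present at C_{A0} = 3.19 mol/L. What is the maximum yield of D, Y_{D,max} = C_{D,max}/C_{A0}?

0.486

For a first-order series the maximum intermediate yield is C_{D,max}/C_{A0} = (k₁/k₂)^[k₂/(k₂−k₁)].
= (0.0812/0.0436)^(0.0436/(0.0436−0.0812)) = (1.862)^(-1.160) = 0.4862.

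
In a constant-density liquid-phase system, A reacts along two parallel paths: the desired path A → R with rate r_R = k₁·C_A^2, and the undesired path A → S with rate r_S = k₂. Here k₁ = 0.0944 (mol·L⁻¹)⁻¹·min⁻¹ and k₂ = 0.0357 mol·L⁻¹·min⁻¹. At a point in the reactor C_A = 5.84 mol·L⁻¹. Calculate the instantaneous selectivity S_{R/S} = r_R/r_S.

S_{R/S} = r_R/r_S = (k₁·C_A^2)/(k₂) = (k₁/k₂)·C_A^2.
= (0.0944×5.840^2) / (0.0357) = 3.220/0.03570 = 90.2.

90.2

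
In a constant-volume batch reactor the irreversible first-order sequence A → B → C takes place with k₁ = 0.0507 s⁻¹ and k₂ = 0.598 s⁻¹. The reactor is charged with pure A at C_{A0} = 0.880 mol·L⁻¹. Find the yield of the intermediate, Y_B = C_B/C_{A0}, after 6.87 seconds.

0.0639

For first-order series with pure A initially, C_B(t) = k₁C_{A0}/(k₂−k₁)·(e^(−k₁t) − e^(−k₂t)).
e^(−k₁t) = e^(−0.0507×6.87) = e^(−0.3483) = 0.7059; e^(−k₂t) = e^(−4.108) = 0.01644.
C_B = 0.0507×0.880/(0.598−0.0507) × (0.7059−0.01644) = 0.08152×0.6894 = 0.05620 mol·L⁻¹.
Y_B = C_B/C_{A0} = 0.05620/0.880 = 0.0639.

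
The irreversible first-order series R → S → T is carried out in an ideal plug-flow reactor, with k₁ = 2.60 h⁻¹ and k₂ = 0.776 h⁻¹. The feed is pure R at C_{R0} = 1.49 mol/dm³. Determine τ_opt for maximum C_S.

0.663 h

The intermediate peaks when r₁ = r₂, i.e. k₁e^(−k₁τ) = k₂e^(−k₂τ), giving τ_opt = ln(k₂/k₁)/(k₂−k₁).
= ln(0.776/2.60)/(0.776−2.60) = ln(0.2985)/-1.824 = -1.209/-1.824 = 0.663 h.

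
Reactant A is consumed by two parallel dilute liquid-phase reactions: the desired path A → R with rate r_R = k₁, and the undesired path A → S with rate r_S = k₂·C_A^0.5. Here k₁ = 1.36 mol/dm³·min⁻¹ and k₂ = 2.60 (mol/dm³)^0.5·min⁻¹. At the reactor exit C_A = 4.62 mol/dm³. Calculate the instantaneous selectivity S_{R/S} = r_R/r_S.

S_{R/S} = r_R/r_S = (k₁)/(k₂·C_A^0.5) = (k₁/k₂)·C_A^-0.5.
= (1.36) / (2.60×4.620^0.5) = 1.360/5.588 = 0.243.
The undesired path is higher order in A, so low C_A (CSTR or dilute feed) favours R.

0.243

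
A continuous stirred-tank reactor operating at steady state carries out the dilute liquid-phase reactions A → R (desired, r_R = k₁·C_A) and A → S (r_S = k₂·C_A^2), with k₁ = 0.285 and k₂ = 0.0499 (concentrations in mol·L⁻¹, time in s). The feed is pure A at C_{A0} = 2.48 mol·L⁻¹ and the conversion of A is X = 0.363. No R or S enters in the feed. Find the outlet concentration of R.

Exit C_A = C_{A0}(1−X) = 2.48×0.637 = 1.580 mol·L⁻¹.
Rates in a CSTR are evaluated at the outlet concentration: r_R = 0.285×1.580 = 0.4502, r_S = 0.0499×1.580^2 = 0.1245.
Fraction of consumed A going to R: r_R/(r_R+r_S) = 0.7833.
C_R = 0.7833·C_{A0}·X = 0.7833×2.48×0.363 = 0.705 mol·L⁻¹.

0.705 mol·L⁻¹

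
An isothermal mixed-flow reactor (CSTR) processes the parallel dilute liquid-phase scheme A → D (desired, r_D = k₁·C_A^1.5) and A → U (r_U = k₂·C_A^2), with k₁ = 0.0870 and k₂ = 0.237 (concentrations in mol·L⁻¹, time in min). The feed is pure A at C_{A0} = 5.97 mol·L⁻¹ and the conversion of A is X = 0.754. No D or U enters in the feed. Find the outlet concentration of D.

1.05 mol·L⁻¹

Exit C_A = C_{A0}(1−X) = 5.97×0.246 = 1.469 mol·L⁻¹.
In a CSTR the entire volume is at exit conditions, so r_D = 0.0870×1.469^1.5 = 0.1548 and r_U = 0.237×1.469^2 = 0.5112.
Fraction of consumed A going to D: r_D/(r_D+r_U) = 0.2325.
C_D = 0.2325·C_{A0}·X = 0.2325×5.97×0.754 = 1.05 mol·L⁻¹.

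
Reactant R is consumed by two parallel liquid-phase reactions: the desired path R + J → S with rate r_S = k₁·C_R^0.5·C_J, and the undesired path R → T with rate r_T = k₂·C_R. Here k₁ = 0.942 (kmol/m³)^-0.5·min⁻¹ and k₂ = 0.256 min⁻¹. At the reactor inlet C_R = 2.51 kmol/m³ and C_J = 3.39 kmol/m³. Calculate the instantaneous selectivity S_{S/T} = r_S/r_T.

S_{S/T} = r_S/r_T = (k₁·C_R^0.5·C_J)/(k₂·C_R) = (k₁/k₂)·C_R^-0.5·C_J.
= (0.942×2.510^0.5×3.390) / (0.256×2.510) = 5.059/0.6426 = 7.87.
The undesired path is higher order in R, so low C_R (CSTR or dilute feed) favours S.

7.87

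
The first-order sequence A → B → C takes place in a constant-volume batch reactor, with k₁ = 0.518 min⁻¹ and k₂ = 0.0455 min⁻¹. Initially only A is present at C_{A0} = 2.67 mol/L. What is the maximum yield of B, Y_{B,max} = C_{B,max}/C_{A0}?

0.791

Evaluating C_B at t_opt = ln(k₂/k₁)/(k₂−k₁) gives C_{B,max}/C_{A0} = (k₁/k₂)^[k₂/(k₂−k₁)].
= (0.518/0.0455)^(0.0455/(0.0455−0.518)) = (11.38)^(-0.09630) = 0.7912.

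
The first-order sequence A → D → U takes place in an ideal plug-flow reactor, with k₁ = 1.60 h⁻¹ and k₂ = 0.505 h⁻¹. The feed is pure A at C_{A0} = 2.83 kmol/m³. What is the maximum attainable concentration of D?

Evaluating C_D at τ_opt = ln(k₂/k₁)/(k₂−k₁) gives C_{D,max}/C_{A0} = (k₁/k₂)^[k₂/(k₂−k₁)].
= (1.60/0.505)^(0.505/(0.505−1.60)) = (3.168)^(-0.4612) = 0.5875.
C_{D,max} = 0.5875×2.83 = 1.66 kmol/m³.

1.66 kmol/m³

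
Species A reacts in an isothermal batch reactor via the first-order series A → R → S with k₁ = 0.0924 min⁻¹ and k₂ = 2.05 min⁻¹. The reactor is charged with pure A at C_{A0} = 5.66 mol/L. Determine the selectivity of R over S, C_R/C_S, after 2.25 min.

0.253

The intermediate concentration in a first-order A→B→C sequence is C_R = k₁C_{A0}(e^(−k₁t) − e^(−k₂t))/(k₂−k₁).
e^(−k₁t) = e^(−0.0924×2.25) = e^(−0.2079) = 0.8123; e^(−k₂t) = e^(−4.612) = 0.009927.
C_R = 0.0924×5.66/(2.05−0.0924) × (0.8123−0.009927) = 0.2672×0.8024 = 0.2144 mol/L.
C_A = C_{A0}e^(−k₁t) = 4.598 mol/L, so C_S = C_{A0}−C_A−C_R = 0.8481 mol/L; C_R/C_S = 0.253.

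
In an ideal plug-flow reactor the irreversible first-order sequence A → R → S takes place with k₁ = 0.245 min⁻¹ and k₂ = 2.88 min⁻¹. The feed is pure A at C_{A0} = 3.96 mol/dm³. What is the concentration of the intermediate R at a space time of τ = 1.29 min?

0.259 mol/dm³

Solving the coupled first-order balances gives C_R(τ) = [k₁/(k₂−k₁)]·C_{A0}·(e^(−k₁τ) − e^(−k₂τ)).
e^(−k₁τ) = e^(−0.245×1.29) = e^(−0.3160) = 0.7290; e^(−k₂τ) = e^(−3.715) = 0.02435.
C_R = 0.245×3.96/(2.88−0.245) × (0.7290−0.02435) = 0.3682×0.7047 = 0.2595 mol/dm³.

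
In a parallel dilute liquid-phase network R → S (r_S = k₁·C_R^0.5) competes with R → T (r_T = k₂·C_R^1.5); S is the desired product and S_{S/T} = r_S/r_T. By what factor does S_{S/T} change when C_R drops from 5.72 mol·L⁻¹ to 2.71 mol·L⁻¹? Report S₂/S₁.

2.11

S_{S/T} = (k₁/k₂)·C_R⁻¹, so S₂/S₁ = (C_{R,2}/C_{R,1})⁻¹.
= 5.72/2.71 = 2.11.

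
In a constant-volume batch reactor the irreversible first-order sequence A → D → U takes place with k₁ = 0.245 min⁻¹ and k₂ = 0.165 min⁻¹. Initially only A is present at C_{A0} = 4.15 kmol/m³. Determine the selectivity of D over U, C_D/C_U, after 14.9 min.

The intermediate concentration in a first-order A→B→C sequence is C_D = k₁C_{A0}(e^(−k₁t) − e^(−k₂t))/(k₂−k₁).
e^(−k₁t) = e^(−0.245×14.9) = e^(−3.651) = 0.02598; e^(−k₂t) = e^(−2.459) = 0.08556.
C_D = 0.245×4.15/(0.165−0.245) × (0.02598−0.08556) = (-12.71)×(-0.05959) = 0.7573 kmol/m³.
C_A = C_{A0}e^(−k₁t) = 0.1078 kmol/m³, so C_U = C_{A0}−C_A−C_D = 3.285 kmol/m³; C_D/C_U = 0.231.

0.231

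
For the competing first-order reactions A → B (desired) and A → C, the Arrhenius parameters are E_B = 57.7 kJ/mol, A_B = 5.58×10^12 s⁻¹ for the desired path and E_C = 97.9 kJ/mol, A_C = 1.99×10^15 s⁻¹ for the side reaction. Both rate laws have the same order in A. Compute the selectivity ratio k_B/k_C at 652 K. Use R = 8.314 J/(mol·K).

4.66

k_B/k_C = (A_B/A_C)·exp[−(E_B−E_C)/(RT)] = (A_B/A_C)·exp[(E_C−E_B)/(RT)].
(E_C−E_B)/(RT) = (97.9−57.7)×10³/(8.314×652) = 40200/5421 = 7.416.
k_B/k_C = (5.58×10^12/1.99×10^15)·exp(7.416) = 0.002804 × 1662 = 4.66.
Since E_B < E_C, lowering the temperature improves selectivity toward B.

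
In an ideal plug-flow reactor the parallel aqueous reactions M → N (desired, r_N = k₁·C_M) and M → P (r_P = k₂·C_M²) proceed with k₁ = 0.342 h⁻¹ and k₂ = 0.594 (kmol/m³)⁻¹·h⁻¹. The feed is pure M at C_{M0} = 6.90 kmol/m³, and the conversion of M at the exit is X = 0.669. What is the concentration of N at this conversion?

0.553 kmol/m³

C_M = C_{M0}(1−X) = 2.284 kmol/m³.
Along a PFR/batch, dC_N/dC_M = −r_N/(r_N+r_P) = −k₁/(k₁+k₂·C_M).
Integrating from C_{M0} to C_M: C_N = (0.342/0.594)·ln[(0.342+0.594·6.90)/(0.342+0.594·2.28)] = 0.5758·ln(4.441/1.699) = 0.5533 kmol/m³.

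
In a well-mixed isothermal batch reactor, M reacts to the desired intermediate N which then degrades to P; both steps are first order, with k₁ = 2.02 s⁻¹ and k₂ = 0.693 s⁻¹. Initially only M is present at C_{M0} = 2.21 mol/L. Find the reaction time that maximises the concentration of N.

For first-order series the maximum of C_N occurs at t_opt = ln(k₂/k₁)/(k₂−k₁).
= ln(0.693/2.02)/(0.693−2.02) = ln(0.3431)/-1.327 = -1.070/-1.327 = 0.806 s.

0.806 s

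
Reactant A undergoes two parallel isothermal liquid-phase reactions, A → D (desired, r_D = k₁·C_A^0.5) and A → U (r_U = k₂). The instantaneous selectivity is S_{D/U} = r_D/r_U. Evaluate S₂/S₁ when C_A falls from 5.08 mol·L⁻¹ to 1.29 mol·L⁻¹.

S_{D/U} = (k₁/k₂)·C_A^0.5, so S₂/S₁ = (C_{A,2}/C_{A,1})^0.5.
= (1.29/5.08)^0.5 = (0.2539)^0.5 = 0.504.
Selectivity toward D falls as C_A falls — high-concentration operation is favoured.

0.504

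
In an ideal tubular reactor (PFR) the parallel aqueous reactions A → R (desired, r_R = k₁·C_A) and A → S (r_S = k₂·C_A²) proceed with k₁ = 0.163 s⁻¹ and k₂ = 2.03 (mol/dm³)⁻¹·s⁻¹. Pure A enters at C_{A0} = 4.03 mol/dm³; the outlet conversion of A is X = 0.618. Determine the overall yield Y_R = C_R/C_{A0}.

C_A = C_{A0}(1−X) = 1.539 mol/dm³.
Along a PFR/batch, dC_R/dC_A = −r_R/(r_R+r_S) = −k₁/(k₁+k₂·C_A).
Integrating from C_{A0} to C_A: C_R = (0.163/2.03)·ln[(0.163+2.03·4.03)/(0.163+2.03·1.54)] = 0.08030·ln(8.344/3.288) = 0.07477 mol/dm³.
Y_R = C_R/C_{A0} = 0.07477/4.03 = 0.0186.

0.0186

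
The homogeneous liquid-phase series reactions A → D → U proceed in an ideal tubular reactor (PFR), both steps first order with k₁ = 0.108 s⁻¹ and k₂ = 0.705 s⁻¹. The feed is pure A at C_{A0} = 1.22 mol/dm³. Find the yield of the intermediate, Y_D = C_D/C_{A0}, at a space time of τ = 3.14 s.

0.109

The intermediate concentration in a first-order A→B→C sequence is C_D = k₁C_{A0}(e^(−k₁τ) − e^(−k₂τ))/(k₂−k₁).
e^(−k₁τ) = e^(−0.108×3.14) = e^(−0.3391) = 0.7124; e^(−k₂τ) = e^(−2.214) = 0.1093.
C_D = 0.108×1.22/(0.705−0.108) × (0.7124−0.1093) = 0.2207×0.6031 = 0.1331 mol/dm³.
Y_D = C_D/C_{A0} = 0.1331/1.22 = 0.109.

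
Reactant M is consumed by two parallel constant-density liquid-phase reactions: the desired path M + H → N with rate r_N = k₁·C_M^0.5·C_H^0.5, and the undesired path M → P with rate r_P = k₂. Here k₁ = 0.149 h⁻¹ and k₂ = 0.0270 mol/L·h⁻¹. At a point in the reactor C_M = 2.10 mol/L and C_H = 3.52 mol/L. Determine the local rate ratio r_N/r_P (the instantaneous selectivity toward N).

S_{N/P} = r_N/r_P = (k₁·C_M^0.5·C_H^0.5)/(k₂) = (k₁/k₂)·C_M^0.5·C_H^0.5.
= (0.149×2.100^0.5×3.520^0.5) / (0.0270) = 0.4051/0.02700 = 15.0.
Since the desired path is higher order in M, keeping C_M high (PFR or concentrated feed) favours N.

15.0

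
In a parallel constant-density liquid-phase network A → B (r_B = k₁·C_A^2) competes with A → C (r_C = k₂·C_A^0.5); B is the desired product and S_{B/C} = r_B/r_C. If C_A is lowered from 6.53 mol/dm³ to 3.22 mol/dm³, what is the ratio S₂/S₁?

0.346

S_{B/C} = (k₁/k₂)·C_A^1.5, so S₂/S₁ = (C_{A,2}/C_{A,1})^1.5.
= (3.22/6.53)^1.5 = (0.4931)^1.5 = 0.346.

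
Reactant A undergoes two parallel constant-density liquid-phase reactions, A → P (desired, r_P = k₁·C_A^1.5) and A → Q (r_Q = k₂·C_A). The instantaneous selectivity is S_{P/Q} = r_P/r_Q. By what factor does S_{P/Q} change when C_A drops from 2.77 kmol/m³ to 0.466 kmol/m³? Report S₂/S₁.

0.410

S_{P/Q} = (k₁/k₂)·C_A^0.5, so S₂/S₁ = (C_{A,2}/C_{A,1})^0.5.
= (0.466/2.77)^0.5 = (0.1682)^0.5 = 0.410.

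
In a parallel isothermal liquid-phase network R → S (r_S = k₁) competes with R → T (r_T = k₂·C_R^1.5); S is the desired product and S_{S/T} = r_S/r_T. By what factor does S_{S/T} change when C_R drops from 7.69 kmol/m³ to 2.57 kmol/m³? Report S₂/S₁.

5.18

S_{S/T} = (k₁/k₂)·C_R^-1.5, so S₂/S₁ = (C_{R,2}/C_{R,1})^-1.5.
= (2.57/7.69)^(-1.5) = (0.3342)^(-1.5) = 5.18.
Selectivity toward S rises as C_R falls — low-concentration operation is favoured.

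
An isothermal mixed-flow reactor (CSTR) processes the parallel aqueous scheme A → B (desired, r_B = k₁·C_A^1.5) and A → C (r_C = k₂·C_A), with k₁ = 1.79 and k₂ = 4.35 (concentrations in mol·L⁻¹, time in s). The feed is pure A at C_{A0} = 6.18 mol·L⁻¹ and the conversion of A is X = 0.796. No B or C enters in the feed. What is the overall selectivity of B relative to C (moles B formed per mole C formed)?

Exit C_A = C_{A0}(1−X) = 6.18×0.204 = 1.261 mol·L⁻¹.
In a CSTR the entire volume is at exit conditions, so r_B = 1.79×1.261^1.5 = 2.534 and r_C = 4.35×1.261 = 5.484.
Overall selectivity = C_B/C_C = r_Bτ/(r_Cτ) = r_B/r_C = 0.462.

0.462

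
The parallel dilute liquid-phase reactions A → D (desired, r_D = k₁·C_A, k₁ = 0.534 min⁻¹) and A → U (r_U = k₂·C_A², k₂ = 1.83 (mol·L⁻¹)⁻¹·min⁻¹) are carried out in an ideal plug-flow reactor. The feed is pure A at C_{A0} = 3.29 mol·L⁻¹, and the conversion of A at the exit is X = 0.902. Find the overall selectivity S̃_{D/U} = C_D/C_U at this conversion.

C_A = C_{A0}(1−X) = 0.3224 mol·L⁻¹.
Along a PFR/batch, dC_D/dC_A = −r_D/(r_D+r_U) = −k₁/(k₁+k₂·C_A).
Integrating from C_{A0} to C_A: C_D = (0.534/1.83)·ln[(0.534+1.83·3.29)/(0.534+1.83·0.322)] = 0.2918·ln(6.555/1.124) = 0.5145 mol·L⁻¹.
C_U = (C_{A0}−C_A)−C_D = 2.453 mol·L⁻¹; S̃_{D/U} = 0.5145/2.453 = 0.210.

0.210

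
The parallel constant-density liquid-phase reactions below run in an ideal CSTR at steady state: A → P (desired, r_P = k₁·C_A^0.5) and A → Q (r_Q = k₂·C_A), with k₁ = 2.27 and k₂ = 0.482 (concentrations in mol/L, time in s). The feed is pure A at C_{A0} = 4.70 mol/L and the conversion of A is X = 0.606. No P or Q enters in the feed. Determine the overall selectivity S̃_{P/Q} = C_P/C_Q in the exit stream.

Exit C_A = C_{A0}(1−X) = 4.70×0.394 = 1.852 mol/L.
A CSTR operates uniformly at the exit composition, giving r_P = 3.089 and r_Q = 0.8926 (each k·C_A^n at C_A = 1.852).
Overall selectivity = C_P/C_Q = r_Pτ/(r_Qτ) = r_P/r_Q = 3.46.

3.46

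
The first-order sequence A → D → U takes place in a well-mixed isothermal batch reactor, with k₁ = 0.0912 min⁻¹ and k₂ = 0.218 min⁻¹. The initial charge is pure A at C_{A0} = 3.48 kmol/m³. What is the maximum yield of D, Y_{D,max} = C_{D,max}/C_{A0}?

0.224

For a first-order series the maximum intermediate yield is C_{D,max}/C_{A0} = (k₁/k₂)^[k₂/(k₂−k₁)].
= (0.0912/0.218)^(0.218/(0.218−0.0912)) = (0.4183)^(1.719) = 0.2235.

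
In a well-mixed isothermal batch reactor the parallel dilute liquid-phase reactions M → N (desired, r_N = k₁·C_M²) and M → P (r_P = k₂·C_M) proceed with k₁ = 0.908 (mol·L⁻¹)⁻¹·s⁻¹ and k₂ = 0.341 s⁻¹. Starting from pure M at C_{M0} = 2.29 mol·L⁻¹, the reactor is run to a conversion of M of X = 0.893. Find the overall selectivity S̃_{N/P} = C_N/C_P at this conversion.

C_M = C_{M0}(1−X) = 0.2450 mol·L⁻¹.
Along a PFR/batch, dC_P/dC_M = −r_P/(r_N+r_P) = −k₂/(k₂+k₁·C_M).
Integrating from C_{M0} to C_M: C_P = (0.341/0.908)·ln[(0.341+0.908·2.29)/(0.341+0.908·0.245)] = 0.3756·ln(2.420/0.5635) = 0.5474 mol·L⁻¹.
Then C_N = (C_{M0}−C_M) − C_P = 2.045 − 0.5474 = 1.498 mol·L⁻¹.
S̃_{N/P} = C_N/C_P = 1.498/0.5474 = 2.74.

2.74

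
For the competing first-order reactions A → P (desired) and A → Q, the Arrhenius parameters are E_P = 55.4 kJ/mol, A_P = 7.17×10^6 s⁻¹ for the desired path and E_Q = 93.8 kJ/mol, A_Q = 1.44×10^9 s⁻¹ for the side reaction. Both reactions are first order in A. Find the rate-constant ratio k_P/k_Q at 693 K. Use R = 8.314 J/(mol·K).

k_P/k_Q = (A_P/A_Q)·exp[−(E_P−E_Q)/(RT)] = (A_P/A_Q)·exp[(E_Q−E_P)/(RT)].
(E_Q−E_P)/(RT) = (93.8−55.4)×10³/(8.314×693) = 38400/5762 = 6.665.
k_P/k_Q = (7.17×10^6/1.44×10^9)·exp(6.665) = 0.004979 × 784.3 = 3.91.

3.91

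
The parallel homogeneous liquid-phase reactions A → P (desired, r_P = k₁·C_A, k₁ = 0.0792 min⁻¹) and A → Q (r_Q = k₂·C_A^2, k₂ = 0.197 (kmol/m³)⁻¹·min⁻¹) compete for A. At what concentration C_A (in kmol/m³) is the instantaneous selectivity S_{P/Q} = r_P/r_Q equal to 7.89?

0.0510 kmol/m³

S_{P/Q} = (k₁/k₂)·C_A⁻¹ ⇒ C_A = (S·k₂/k₁)^(-1).
= (7.89×0.197/0.0792)^(-1) = (19.63)^(-1) = 0.0510 kmol/m³.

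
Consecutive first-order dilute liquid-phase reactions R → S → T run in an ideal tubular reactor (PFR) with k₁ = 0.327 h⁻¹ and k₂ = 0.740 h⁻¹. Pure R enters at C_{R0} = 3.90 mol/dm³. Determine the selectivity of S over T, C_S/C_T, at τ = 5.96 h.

The intermediate concentration in a first-order A→B→C sequence is C_S = k₁C_{R0}(e^(−k₁τ) − e^(−k₂τ))/(k₂−k₁).
e^(−k₁τ) = e^(−0.327×5.96) = e^(−1.949) = 0.1424; e^(−k₂τ) = e^(−4.410) = 0.01215.
C_S = 0.327×3.90/(0.740−0.327) × (0.1424−0.01215) = 3.088×0.1303 = 0.4023 mol/dm³.
C_R = C_{R0}e^(−k₁τ) = 0.5555 mol/dm³, so C_T = C_{R0}−C_R−C_S = 2.942 mol/dm³; C_S/C_T = 0.137.

0.137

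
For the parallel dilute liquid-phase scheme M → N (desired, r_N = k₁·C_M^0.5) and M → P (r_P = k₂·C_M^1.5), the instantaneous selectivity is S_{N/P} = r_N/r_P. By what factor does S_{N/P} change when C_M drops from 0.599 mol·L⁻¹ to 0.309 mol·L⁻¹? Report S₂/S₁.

1.94

S_{N/P} = (k₁/k₂)·C_M⁻¹, so S₂/S₁ = (C_{M,2}/C_{M,1})⁻¹.
= 0.599/0.309 = 1.94.
Selectivity toward N rises as C_M falls — low-concentration operation is favoured.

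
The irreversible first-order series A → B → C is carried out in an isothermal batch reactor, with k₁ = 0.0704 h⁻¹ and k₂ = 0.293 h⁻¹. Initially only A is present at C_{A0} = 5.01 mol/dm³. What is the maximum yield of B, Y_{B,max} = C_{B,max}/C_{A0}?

For a first-order series the maximum intermediate yield is C_{B,max}/C_{A0} = (k₁/k₂)^[k₂/(k₂−k₁)].
= (0.0704/0.293)^(0.293/(0.293−0.0704)) = (0.2403)^(1.316) = 0.1531.

0.153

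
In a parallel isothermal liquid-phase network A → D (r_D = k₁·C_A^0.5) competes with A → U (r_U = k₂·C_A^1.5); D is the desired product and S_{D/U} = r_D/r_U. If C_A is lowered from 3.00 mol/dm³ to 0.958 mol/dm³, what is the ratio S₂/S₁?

S_{D/U} = (k₁/k₂)·C_A⁻¹, so S₂/S₁ = (C_{A,2}/C_{A,1})⁻¹.
= 3.00/0.958 = 3.13.
Selectivity toward D rises as C_A falls — low-concentration operation is favoured.

3.13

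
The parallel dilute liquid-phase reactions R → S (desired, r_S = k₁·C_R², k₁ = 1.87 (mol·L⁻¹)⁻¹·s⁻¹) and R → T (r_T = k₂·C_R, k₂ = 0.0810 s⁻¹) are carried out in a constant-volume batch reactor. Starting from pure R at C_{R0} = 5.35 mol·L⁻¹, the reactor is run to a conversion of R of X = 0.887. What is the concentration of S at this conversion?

C_R = C_{R0}(1−X) = 0.6045 mol·L⁻¹.
Along a PFR/batch, dC_T/dC_R = −r_T/(r_S+r_T) = −k₂/(k₂+k₁·C_R).
Integrating from C_{R0} to C_R: C_T = (0.0810/1.87)·ln[(0.0810+1.87·5.35)/(0.0810+1.87·0.605)] = 0.04332·ln(10.09/1.212) = 0.09180 mol·L⁻¹.
Then C_S = (C_{R0}−C_R) − C_T = 4.745 − 0.09180 = 4.654 mol·L⁻¹.

4.65 mol·L⁻¹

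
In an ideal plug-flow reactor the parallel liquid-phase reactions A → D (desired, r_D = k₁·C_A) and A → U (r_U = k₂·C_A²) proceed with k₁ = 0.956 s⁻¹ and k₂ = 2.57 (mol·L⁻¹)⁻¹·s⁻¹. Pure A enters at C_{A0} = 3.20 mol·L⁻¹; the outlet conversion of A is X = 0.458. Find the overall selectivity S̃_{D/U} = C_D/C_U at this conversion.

0.155

C_A = C_{A0}(1−X) = 1.734 mol·L⁻¹.
Along a PFR/batch, dC_D/dC_A = −r_D/(r_D+r_U) = −k₁/(k₁+k₂·C_A).
Integrating from C_{A0} to C_A: C_D = (0.956/2.57)·ln[(0.956+2.57·3.20)/(0.956+2.57·1.73)] = 0.3720·ln(9.180/5.413) = 0.1965 mol·L⁻¹.
C_U = (C_{A0}−C_A)−C_D = 1.269 mol·L⁻¹; S̃_{D/U} = 0.1965/1.269 = 0.155.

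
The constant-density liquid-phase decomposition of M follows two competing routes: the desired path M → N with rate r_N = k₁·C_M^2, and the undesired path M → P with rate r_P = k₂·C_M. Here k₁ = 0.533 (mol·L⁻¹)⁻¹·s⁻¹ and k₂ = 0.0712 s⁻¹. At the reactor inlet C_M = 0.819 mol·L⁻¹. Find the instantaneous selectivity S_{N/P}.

6.13

S_{N/P} = r_N/r_P = (k₁·C_M^2)/(k₂·C_M) = (k₁/k₂)·C_M.
= (0.533×0.8190^2) / (0.0712×0.8190) = 0.3575/0.05831 = 6.13.
Since the desired path is higher order in M, keeping C_M high (PFR or concentrated feed) favours N.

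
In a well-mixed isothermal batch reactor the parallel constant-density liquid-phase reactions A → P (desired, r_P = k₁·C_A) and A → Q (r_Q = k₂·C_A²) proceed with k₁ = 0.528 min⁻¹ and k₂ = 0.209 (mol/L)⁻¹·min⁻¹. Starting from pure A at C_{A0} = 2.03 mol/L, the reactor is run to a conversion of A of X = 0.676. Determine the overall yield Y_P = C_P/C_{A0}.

C_A = C_{A0}(1−X) = 0.6577 mol/L.
Along a PFR/batch, dC_P/dC_A = −r_P/(r_P+r_Q) = −k₁/(k₁+k₂·C_A).
Integrating from C_{A0} to C_A: C_P = (0.528/0.209)·ln[(0.528+0.209·2.03)/(0.528+0.209·0.658)] = 2.526·ln(0.9523/0.6655) = 0.9053 mol/L.
Y_P = C_P/C_{A0} = 0.9053/2.03 = 0.446.

0.446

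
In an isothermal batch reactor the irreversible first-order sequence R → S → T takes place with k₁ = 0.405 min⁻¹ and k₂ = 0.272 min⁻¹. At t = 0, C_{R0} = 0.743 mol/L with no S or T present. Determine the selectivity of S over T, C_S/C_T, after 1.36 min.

Solving the coupled first-order balances gives C_S(t) = [k₁/(k₂−k₁)]·C_{R0}·(e^(−k₁t) − e^(−k₂t)).
e^(−k₁t) = e^(−0.405×1.36) = e^(−0.5508) = 0.5765; e^(−k₂t) = e^(−0.3699) = 0.6908.
C_S = 0.405×0.743/(0.272−0.405) × (0.5765−0.6908) = (-2.263)×(-0.1143) = 0.2586 mol/L.
C_R = C_{R0}e^(−k₁t) = 0.4283 mol/L, so C_T = C_{R0}−C_R−C_S = 0.05606 mol/L; C_S/C_T = 4.61.

4.61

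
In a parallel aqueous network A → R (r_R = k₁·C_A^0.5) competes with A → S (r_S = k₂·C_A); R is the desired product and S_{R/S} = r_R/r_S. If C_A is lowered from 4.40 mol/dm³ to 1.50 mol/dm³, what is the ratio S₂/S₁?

S_{R/S} = (k₁/k₂)·C_A^-0.5, so S₂/S₁ = (C_{A,2}/C_{A,1})^-0.5.
= (1.50/4.40)^(-0.5) = (0.3409)^(-0.5) = 1.71.

1.71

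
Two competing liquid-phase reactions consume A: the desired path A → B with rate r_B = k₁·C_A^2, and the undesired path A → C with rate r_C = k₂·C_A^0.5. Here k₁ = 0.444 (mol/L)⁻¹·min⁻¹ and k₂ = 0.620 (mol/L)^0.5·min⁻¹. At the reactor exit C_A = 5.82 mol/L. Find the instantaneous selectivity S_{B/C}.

S_{B/C} = r_B/r_C = (k₁·C_A^2)/(k₂·C_A^0.5) = (k₁/k₂)·C_A^1.5.
= (0.444×5.820^2) / (0.620×5.820^0.5) = 15.04/1.496 = 10.1.

10.1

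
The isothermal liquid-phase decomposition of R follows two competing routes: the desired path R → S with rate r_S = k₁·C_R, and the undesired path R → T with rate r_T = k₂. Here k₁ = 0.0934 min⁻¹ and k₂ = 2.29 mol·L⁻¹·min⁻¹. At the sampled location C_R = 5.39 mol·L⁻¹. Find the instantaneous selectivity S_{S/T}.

0.220

S_{S/T} = r_S/r_T = (k₁·C_R)/(k₂) = (k₁/k₂)·C_R.
= (0.0934×5.390) / (2.29) = 0.5034/2.290 = 0.220.
Since the desired path is higher order in R, keeping C_R high (PFR or concentrated feed) favours S.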